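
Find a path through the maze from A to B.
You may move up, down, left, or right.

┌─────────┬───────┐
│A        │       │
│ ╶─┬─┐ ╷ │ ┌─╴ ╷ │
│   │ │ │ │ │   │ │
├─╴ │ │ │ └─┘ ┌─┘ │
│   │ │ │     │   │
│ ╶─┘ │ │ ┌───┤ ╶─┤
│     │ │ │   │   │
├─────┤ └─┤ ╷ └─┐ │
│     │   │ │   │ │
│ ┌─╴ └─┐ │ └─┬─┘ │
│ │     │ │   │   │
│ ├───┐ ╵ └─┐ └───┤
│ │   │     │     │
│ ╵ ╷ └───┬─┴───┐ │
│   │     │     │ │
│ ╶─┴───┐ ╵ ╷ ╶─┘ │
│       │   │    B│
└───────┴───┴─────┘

Finding the shortest path through the maze:
Path length: 32 steps
Directions: right → right → right → down → down → down → down → right → down → down → left → up → left → up → left → left → down → down → down → right → up → right → down → right → right → down → right → up → right → down → right → right

Solution:

┌─────────┬───────┐
│A → → ↓  │       │
│ ╶─┬─┐ ╷ │ ┌─╴ ╷ │
│   │ │↓│ │ │   │ │
├─╴ │ │ │ └─┘ ┌─┘ │
│   │ │↓│     │   │
│ ╶─┘ │ │ ┌───┤ ╶─┤
│     │↓│ │   │   │
├─────┤ └─┤ ╷ └─┐ │
│↓ ← ↰│↳ ↓│ │   │ │
│ ┌─╴ └─┐ │ └─┬─┘ │
│↓│  ↑ ↰│↓│   │   │
│ ├───┐ ╵ └─┐ └───┤
│↓│↱ ↓│↑ ↲  │     │
│ ╵ ╷ └───┬─┴───┐ │
│↳ ↑│↳ → ↓│↱ ↓  │ │
│ ╶─┴───┐ ╵ ╷ ╶─┘ │
│       │↳ ↑│↳ → B│
└───────┴───┴─────┘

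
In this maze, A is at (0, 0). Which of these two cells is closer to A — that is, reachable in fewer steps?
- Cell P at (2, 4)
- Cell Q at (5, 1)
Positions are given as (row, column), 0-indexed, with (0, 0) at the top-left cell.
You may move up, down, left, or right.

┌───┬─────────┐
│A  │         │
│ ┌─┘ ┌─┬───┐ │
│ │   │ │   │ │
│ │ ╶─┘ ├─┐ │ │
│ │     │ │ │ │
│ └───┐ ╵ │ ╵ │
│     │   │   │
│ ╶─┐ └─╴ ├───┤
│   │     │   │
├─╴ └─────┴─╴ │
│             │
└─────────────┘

Shortest path A → P at (2, 4): 10 steps
Shortest path A → Q at (5, 1): 6 steps

Q is closer (6 steps vs 10 steps).

Path to P:

┌───┬─────────┐
│A  │         │
│ ┌─┘ ┌─┬───┐ │
│↓│   │ │   │ │
│ │ ╶─┘ ├─┐ │ │
│↓│     │P│ │ │
│ └───┐ ╵ │ ╵ │
│↳ → ↓│  ↑│   │
│ ╶─┐ └─╴ ├───┤
│   │↳ → ↑│   │
├─╴ └─────┴─╴ │
│             │
└─────────────┘

Path to Q:

┌───┬─────────┐
│A  │         │
│ ┌─┘ ┌─┬───┐ │
│↓│   │ │   │ │
│ │ ╶─┘ ├─┐ │ │
│↓│     │ │ │ │
│ └───┐ ╵ │ ╵ │
│↓    │   │   │
│ ╶─┐ └─╴ ├───┤
│↳ ↓│     │   │
├─╴ └─────┴─╴ │
│  Q          │
└─────────────┘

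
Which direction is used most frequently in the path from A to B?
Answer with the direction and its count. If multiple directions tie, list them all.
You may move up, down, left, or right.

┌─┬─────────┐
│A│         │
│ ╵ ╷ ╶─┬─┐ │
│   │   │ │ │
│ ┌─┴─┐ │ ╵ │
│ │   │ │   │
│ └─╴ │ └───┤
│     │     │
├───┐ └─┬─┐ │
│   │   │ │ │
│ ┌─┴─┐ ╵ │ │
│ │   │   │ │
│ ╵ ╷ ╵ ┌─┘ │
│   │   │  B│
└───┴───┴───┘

Directions: down, right, up, right, down, right, down, down, right, right, down, down, down
Counts: {'down': 7, 'right': 5, 'up': 1}
Most common: down (7 times)

Solution:

┌─┬─────────┐
│A│↱ ↓      │
│ ╵ ╷ ╶─┬─┐ │
│↳ ↑│↳ ↓│ │ │
│ ┌─┴─┐ │ ╵ │
│ │   │↓│   │
│ └─╴ │ └───┤
│     │↳ → ↓│
├───┐ └─┬─┐ │
│   │   │ │↓│
│ ┌─┴─┐ ╵ │ │
│ │   │   │↓│
│ ╵ ╷ ╵ ┌─┘ │
│   │   │  B│
└───┴───┴───┘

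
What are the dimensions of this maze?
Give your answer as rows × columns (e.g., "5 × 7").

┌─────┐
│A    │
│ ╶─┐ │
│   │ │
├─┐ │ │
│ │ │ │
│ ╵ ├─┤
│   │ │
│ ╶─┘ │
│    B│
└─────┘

Counting the maze dimensions:
Rows (vertical): 5
Columns (horizontal): 3
Dimensions: 5 × 3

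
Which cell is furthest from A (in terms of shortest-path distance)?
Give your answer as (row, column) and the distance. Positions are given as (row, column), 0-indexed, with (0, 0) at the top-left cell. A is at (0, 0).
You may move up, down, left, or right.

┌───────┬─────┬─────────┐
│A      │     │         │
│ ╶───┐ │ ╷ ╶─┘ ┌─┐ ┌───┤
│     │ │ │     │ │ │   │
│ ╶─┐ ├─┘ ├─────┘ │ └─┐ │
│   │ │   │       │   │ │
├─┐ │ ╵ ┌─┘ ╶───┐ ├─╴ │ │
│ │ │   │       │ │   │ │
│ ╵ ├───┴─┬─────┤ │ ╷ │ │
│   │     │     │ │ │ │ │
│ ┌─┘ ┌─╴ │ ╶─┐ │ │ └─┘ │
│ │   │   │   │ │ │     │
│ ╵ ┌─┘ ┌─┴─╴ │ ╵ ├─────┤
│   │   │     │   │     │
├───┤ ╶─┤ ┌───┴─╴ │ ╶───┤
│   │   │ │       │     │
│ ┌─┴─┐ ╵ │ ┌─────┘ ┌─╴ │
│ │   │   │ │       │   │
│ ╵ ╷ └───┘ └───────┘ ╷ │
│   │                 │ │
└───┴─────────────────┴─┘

Computing BFS distances from A to all cells:
Furthest cell: (8, 6)
Distance: 54 steps

Path from A to the furthest cell:

┌───────┬─────┬─────────┐
│A      │     │         │
│ ╶───┐ │ ╷ ╶─┘ ┌─┐ ┌───┤
│↓    │ │ │     │ │ │   │
│ ╶─┐ ├─┘ ├─────┘ │ └─┐ │
│↳ ↓│ │   │       │   │ │
├─┐ │ ╵ ┌─┘ ╶───┐ ├─╴ │ │
│ │↓│   │       │ │   │ │
│ ╵ ├───┴─┬─────┤ │ ╷ │ │
│↓ ↲│↱ → ↓│↱ → ↓│ │ │ │ │
│ ┌─┘ ┌─╴ │ ╶─┐ │ │ └─┘ │
│↓│↱ ↑│↓ ↲│↑ ↰│↓│ │     │
│ ╵ ┌─┘ ┌─┴─╴ │ ╵ ├─────┤
│↳ ↑│↓ ↲│↱ → ↑│↳ ↓│     │
├───┤ ╶─┤ ┌───┴─╴ │ ╶───┤
│   │↳ ↓│↑│↓ ← ← ↲│↓ ← ↰│
│ ┌─┴─┐ ╵ │ ┌─────┘ ┌─╴ │
│ │   │↳ ↑│↓│B ← ← ↲│↱ ↑│
│ ╵ ╷ └───┘ └───────┘ ╷ │
│   │      ↳ → → → → ↑│ │
└───┴─────────────────┴─┘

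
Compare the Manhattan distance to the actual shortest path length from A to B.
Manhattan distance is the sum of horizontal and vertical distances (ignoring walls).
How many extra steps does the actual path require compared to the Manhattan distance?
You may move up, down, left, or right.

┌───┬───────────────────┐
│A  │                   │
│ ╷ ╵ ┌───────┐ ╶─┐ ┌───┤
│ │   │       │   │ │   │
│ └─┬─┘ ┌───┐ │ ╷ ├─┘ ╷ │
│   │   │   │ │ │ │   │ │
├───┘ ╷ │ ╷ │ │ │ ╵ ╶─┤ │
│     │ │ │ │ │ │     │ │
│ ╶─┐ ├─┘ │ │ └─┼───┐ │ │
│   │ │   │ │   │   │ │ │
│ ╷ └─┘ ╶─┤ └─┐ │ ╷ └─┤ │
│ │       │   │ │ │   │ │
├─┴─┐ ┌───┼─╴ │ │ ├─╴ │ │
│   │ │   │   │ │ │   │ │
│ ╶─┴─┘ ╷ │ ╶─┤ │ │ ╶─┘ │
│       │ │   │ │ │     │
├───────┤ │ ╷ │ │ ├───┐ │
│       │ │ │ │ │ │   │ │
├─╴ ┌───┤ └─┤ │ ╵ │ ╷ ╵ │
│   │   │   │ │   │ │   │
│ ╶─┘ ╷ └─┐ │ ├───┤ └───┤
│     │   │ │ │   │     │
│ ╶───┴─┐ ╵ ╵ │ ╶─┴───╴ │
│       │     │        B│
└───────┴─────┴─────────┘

Manhattan distance: |11 - 0| + |11 - 0| = 22
Actual path length: 34
Extra steps: 34 - 22 = 12

Solution:

┌───┬───────────────────┐
│A ↓│↱ → → → → ↓        │
│ ╷ ╵ ┌───────┐ ╶─┐ ┌───┤
│ │↳ ↑│       │↳ ↓│ │↱ ↓│
│ └─┬─┘ ┌───┐ │ ╷ ├─┘ ╷ │
│   │   │   │ │ │↓│↱ ↑│↓│
├───┘ ╷ │ ╷ │ │ │ ╵ ╶─┤ │
│     │ │ │ │ │ │↳ ↑  │↓│
│ ╶─┐ ├─┘ │ │ └─┼───┐ │ │
│   │ │   │ │   │   │ │↓│
│ ╷ └─┘ ╶─┤ └─┐ │ ╷ └─┤ │
│ │       │   │ │ │   │↓│
├─┴─┐ ┌───┼─╴ │ │ ├─╴ │ │
│   │ │   │   │ │ │   │↓│
│ ╶─┴─┘ ╷ │ ╶─┤ │ │ ╶─┘ │
│       │ │   │ │ │    ↓│
├───────┤ │ ╷ │ │ ├───┐ │
│       │ │ │ │ │ │↓ ↰│↓│
├─╴ ┌───┤ └─┤ │ ╵ │ ╷ ╵ │
│   │   │   │ │   │↓│↑ ↲│
│ ╶─┘ ╷ └─┐ │ ├───┤ └───┤
│     │   │ │ │   │↳ → ↓│
│ ╶───┴─┐ ╵ ╵ │ ╶─┴───╴ │
│       │     │        B│
└───────┴─────┴─────────┘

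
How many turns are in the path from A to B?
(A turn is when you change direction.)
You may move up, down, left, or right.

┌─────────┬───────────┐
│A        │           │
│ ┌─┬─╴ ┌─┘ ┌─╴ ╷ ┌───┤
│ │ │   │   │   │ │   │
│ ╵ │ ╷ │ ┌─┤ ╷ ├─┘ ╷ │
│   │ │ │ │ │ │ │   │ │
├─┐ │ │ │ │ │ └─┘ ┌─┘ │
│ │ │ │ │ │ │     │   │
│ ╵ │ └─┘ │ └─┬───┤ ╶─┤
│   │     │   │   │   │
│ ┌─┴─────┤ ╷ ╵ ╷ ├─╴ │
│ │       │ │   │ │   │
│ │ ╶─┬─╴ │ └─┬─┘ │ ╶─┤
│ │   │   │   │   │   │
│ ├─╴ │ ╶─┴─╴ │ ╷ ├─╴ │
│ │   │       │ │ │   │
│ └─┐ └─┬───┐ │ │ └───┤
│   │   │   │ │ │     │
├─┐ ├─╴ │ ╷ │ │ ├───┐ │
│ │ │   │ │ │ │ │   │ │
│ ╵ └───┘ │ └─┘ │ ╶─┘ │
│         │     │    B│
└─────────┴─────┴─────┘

Directions: down, down, right, down, down, left, down, down, down, down, right, down, down, right, right, right, up, up, right, down, down, right, right, up, up, up, up, right, down, down, right, right, down, down
Number of turns: 16

Solution:

┌─────────┬───────────┐
│A        │           │
│ ┌─┬─╴ ┌─┘ ┌─╴ ╷ ┌───┤
│↓│ │   │   │   │ │   │
│ ╵ │ ╷ │ ┌─┤ ╷ ├─┘ ╷ │
│↳ ↓│ │ │ │ │ │ │   │ │
├─┐ │ │ │ │ │ └─┘ ┌─┘ │
│ │↓│ │ │ │ │     │   │
│ ╵ │ └─┘ │ └─┬───┤ ╶─┤
│↓ ↲│     │   │   │   │
│ ┌─┴─────┤ ╷ ╵ ╷ ├─╴ │
│↓│       │ │   │ │   │
│ │ ╶─┬─╴ │ └─┬─┘ │ ╶─┤
│↓│   │   │   │↱ ↓│   │
│ ├─╴ │ ╶─┴─╴ │ ╷ ├─╴ │
│↓│   │       │↑│↓│   │
│ └─┐ └─┬───┐ │ │ └───┤
│↳ ↓│   │↱ ↓│ │↑│↳ → ↓│
├─┐ ├─╴ │ ╷ │ │ ├───┐ │
│ │↓│   │↑│↓│ │↑│   │↓│
│ ╵ └───┘ │ └─┘ │ ╶─┘ │
│  ↳ → → ↑│↳ → ↑│    B│
└─────────┴─────┴─────┘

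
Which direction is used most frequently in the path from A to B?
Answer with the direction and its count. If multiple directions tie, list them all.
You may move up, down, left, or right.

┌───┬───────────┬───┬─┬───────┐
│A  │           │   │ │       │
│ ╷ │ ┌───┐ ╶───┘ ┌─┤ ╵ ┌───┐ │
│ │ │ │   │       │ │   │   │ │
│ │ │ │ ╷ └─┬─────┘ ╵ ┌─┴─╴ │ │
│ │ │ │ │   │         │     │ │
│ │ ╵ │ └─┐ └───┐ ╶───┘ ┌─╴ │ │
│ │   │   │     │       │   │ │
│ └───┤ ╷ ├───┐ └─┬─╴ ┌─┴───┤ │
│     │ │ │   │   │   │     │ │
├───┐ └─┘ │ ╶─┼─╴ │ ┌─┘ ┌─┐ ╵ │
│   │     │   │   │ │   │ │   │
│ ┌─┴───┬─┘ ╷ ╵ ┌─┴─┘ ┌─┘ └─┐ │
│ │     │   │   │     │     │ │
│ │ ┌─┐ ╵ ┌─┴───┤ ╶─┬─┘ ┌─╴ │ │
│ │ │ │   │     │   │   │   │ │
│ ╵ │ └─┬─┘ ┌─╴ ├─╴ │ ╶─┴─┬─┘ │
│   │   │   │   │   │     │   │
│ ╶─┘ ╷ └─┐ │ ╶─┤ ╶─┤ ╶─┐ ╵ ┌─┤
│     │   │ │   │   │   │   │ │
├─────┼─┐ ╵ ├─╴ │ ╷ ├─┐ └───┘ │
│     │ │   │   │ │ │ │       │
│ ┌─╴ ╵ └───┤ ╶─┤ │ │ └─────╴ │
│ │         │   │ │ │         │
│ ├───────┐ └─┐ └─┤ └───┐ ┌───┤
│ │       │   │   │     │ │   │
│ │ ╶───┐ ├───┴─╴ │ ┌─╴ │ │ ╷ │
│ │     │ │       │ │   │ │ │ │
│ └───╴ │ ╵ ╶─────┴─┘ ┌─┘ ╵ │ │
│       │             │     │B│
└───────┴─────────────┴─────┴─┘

Directions: down, down, down, down, right, right, down, right, right, up, up, left, up, up, right, down, right, down, right, right, down, right, down, left, down, left, up, left, down, left, down, left, up, left, left, down, down, left, down, right, right, up, right, down, right, down, right, up, up, up, right, right, down, left, down, right, down, left, down, right, down, right, down, left, left, left, down, right, right, right, right, right, up, right, up, left, left, up, up, up, left, up, right, up, left, up, right, right, up, right, up, right, right, down, right, down, down, down, left, down, left, up, left, left, down, right, down, right, right, right, down, left, left, down, down, down, right, up, up, right, down, down
Counts: {'down': 37, 'right': 38, 'up': 23, 'left': 24}
Most common: right (38 times)

Solution:

┌───┬───────────┬───┬─┬───────┐
│A  │           │   │ │       │
│ ╷ │ ┌───┐ ╶───┘ ┌─┤ ╵ ┌───┐ │
│↓│ │ │↱ ↓│       │ │   │   │ │
│ │ │ │ ╷ └─┬─────┘ ╵ ┌─┴─╴ │ │
│↓│ │ │↑│↳ ↓│         │     │ │
│ │ ╵ │ └─┐ └───┐ ╶───┘ ┌─╴ │ │
│↓│   │↑ ↰│↳ → ↓│       │   │ │
│ └───┤ ╷ ├───┐ └─┬─╴ ┌─┴───┤ │
│↳ → ↓│ │↑│   │↳ ↓│   │↱ → ↓│ │
├───┐ └─┘ │ ╶─┼─╴ │ ┌─┘ ┌─┐ ╵ │
│   │↳ → ↑│↓ ↰│↓ ↲│ │↱ ↑│ │↳ ↓│
│ ┌─┴───┬─┘ ╷ ╵ ┌─┴─┘ ┌─┘ └─┐ │
│ │↓ ← ↰│↓ ↲│↑ ↲│↱ → ↑│     │↓│
│ │ ┌─┐ ╵ ┌─┴───┤ ╶─┬─┘ ┌─╴ │ │
│ │↓│ │↑ ↲│↱ → ↓│↑ ↰│   │   │↓│
│ ╵ │ └─┬─┘ ┌─╴ ├─╴ │ ╶─┴─┬─┘ │
│↓ ↲│↱ ↓│  ↑│↓ ↲│↱ ↑│↓ ← ↰│↓ ↲│
│ ╶─┘ ╷ └─┐ │ ╶─┤ ╶─┤ ╶─┐ ╵ ┌─┤
│↳ → ↑│↳ ↓│↑│↳ ↓│↑ ↰│↳ ↓│↑ ↲│ │
├─────┼─┐ ╵ ├─╴ │ ╷ ├─┐ └───┘ │
│     │ │↳ ↑│↓ ↲│ │↑│ │↳ → → ↓│
│ ┌─╴ ╵ └───┤ ╶─┤ │ │ └─────╴ │
│ │         │↳ ↓│ │↑│    ↓ ← ↲│
│ ├───────┐ └─┐ └─┤ └───┐ ┌───┤
│ │       │   │↳ ↓│↑ ← ↰│↓│↱ ↓│
│ │ ╶───┐ ├───┴─╴ │ ┌─╴ │ │ ╷ │
│ │     │ │↓ ← ← ↲│ │↱ ↑│↓│↑│↓│
│ └───╴ │ ╵ ╶─────┴─┘ ┌─┘ ╵ │ │
│       │  ↳ → → → → ↑│  ↳ ↑│B│
└───────┴─────────────┴─────┴─┘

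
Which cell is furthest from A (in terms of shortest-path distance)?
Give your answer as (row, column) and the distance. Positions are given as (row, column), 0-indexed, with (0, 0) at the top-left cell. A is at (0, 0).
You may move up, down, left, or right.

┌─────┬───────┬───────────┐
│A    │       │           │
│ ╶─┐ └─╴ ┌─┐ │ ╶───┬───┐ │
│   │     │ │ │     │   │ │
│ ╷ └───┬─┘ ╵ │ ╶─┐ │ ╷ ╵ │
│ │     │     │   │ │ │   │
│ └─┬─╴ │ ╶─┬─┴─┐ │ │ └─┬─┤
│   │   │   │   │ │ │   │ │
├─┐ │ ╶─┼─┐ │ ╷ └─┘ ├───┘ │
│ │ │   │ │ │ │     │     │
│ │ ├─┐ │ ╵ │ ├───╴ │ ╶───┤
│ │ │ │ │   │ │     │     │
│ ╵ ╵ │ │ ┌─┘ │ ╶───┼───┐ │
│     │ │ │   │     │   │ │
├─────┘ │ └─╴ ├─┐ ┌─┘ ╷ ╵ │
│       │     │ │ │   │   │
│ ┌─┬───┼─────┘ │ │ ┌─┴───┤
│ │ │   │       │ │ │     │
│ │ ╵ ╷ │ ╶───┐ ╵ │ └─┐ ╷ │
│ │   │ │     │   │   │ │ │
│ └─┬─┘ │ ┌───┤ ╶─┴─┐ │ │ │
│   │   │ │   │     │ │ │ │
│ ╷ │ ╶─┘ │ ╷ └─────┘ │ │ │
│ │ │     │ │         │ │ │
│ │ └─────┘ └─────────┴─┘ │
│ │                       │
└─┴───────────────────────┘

Computing BFS distances from A to all cells:
Furthest cell: (8, 1)
Distance: 55 steps

Path from A to the furthest cell:

┌─────┬───────┬───────────┐
│A → ↓│  ↱ → ↓│           │
│ ╶─┐ └─╴ ┌─┐ │ ╶───┬───┐ │
│   │↳ → ↑│ │↓│     │   │ │
│ ╷ └───┬─┘ ╵ │ ╶─┐ │ ╷ ╵ │
│ │     │↓ ← ↲│   │ │ │   │
│ └─┬─╴ │ ╶─┬─┴─┐ │ │ └─┬─┤
│   │   │↳ ↓│↱ ↓│ │ │   │ │
├─┐ │ ╶─┼─┐ │ ╷ └─┘ ├───┘ │
│ │ │   │ │↓│↑│↳ → ↓│     │
│ │ ├─┐ │ ╵ │ ├───╴ │ ╶───┤
│ │ │ │ │↓ ↲│↑│↓ ← ↲│     │
│ ╵ ╵ │ │ ┌─┘ │ ╶───┼───┐ │
│     │ │↓│  ↑│↳ ↓  │   │ │
├─────┘ │ └─╴ ├─┐ ┌─┘ ╷ ╵ │
│       │↳ → ↑│ │↓│   │   │
│ ┌─┬───┼─────┘ │ │ ┌─┴───┤
│ │B│↓ ↰│↓ ← ← ↰│↓│ │     │
│ │ ╵ ╷ │ ╶───┐ ╵ │ └─┐ ╷ │
│ │↑ ↲│↑│↓    │↑ ↲│   │ │ │
│ └─┬─┘ │ ┌───┤ ╶─┴─┐ │ │ │
│   │↱ ↑│↓│   │     │ │ │ │
│ ╷ │ ╶─┘ │ ╷ └─────┘ │ │ │
│ │ │↑ ← ↲│ │         │ │ │
│ │ └─────┘ └─────────┴─┘ │
│ │                       │
└─┴───────────────────────┘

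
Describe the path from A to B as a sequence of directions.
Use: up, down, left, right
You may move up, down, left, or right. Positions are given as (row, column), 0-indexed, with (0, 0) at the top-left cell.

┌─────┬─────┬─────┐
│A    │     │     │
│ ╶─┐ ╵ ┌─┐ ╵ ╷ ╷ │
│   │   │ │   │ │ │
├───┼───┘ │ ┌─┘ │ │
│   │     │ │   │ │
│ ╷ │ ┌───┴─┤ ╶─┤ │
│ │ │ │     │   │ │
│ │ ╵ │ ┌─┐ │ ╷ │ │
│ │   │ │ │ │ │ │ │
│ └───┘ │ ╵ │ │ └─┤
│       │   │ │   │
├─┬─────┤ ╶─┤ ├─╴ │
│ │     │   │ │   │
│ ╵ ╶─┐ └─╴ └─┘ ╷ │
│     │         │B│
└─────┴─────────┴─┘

Finding the path and converting it to directions:
Path through cells: (0,0) → (0,1) → (0,2) → (1,2) → (1,3) → (0,3) → (0,4) → (0,5) → (1,5) → (1,6) → (0,6) → (0,7) → (1,7) → (2,7) → (2,6) → (3,6) → (3,7) → (4,7) → (5,7) → (5,8) → (6,8) → (7,8)
Directions: right, right, down, right, up, right, right, down, right, up, right, down, down, left, down, right, down, down, right, down, down

Solution:

┌─────┬─────┬─────┐
│A → ↓│↱ → ↓│↱ ↓  │
│ ╶─┐ ╵ ┌─┐ ╵ ╷ ╷ │
│   │↳ ↑│ │↳ ↑│↓│ │
├───┼───┘ │ ┌─┘ │ │
│   │     │ │↓ ↲│ │
│ ╷ │ ┌───┴─┤ ╶─┤ │
│ │ │ │     │↳ ↓│ │
│ │ ╵ │ ┌─┐ │ ╷ │ │
│ │   │ │ │ │ │↓│ │
│ └───┘ │ ╵ │ │ └─┤
│       │   │ │↳ ↓│
├─┬─────┤ ╶─┤ ├─╴ │
│ │     │   │ │  ↓│
│ ╵ ╶─┐ └─╴ └─┘ ╷ │
│     │         │B│
└─────┴─────────┴─┘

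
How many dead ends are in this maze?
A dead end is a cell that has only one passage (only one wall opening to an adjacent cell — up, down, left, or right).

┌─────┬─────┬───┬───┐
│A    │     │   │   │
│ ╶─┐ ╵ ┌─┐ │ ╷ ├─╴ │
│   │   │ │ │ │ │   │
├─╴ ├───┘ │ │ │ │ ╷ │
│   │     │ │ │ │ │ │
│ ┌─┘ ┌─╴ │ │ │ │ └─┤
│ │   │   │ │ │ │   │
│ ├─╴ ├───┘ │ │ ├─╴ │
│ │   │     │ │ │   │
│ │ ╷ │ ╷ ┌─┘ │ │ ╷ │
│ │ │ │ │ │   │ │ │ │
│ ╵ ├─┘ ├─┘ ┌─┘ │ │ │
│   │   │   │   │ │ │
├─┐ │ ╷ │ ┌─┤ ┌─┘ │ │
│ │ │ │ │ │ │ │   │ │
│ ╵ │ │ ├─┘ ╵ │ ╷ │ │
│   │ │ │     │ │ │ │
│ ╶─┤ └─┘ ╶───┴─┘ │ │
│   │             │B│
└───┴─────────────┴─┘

Checking each cell for number of passages:

Dead ends found at positions:
  (0, 8)
  (1, 4)
  (2, 9)
  (3, 1)
  (3, 3)
  (5, 2)
  (5, 4)
  (7, 0)
  (7, 4)
  (7, 5)
  (8, 3)
  (8, 7)
  (9, 1)
  (9, 9)
Total dead ends: 14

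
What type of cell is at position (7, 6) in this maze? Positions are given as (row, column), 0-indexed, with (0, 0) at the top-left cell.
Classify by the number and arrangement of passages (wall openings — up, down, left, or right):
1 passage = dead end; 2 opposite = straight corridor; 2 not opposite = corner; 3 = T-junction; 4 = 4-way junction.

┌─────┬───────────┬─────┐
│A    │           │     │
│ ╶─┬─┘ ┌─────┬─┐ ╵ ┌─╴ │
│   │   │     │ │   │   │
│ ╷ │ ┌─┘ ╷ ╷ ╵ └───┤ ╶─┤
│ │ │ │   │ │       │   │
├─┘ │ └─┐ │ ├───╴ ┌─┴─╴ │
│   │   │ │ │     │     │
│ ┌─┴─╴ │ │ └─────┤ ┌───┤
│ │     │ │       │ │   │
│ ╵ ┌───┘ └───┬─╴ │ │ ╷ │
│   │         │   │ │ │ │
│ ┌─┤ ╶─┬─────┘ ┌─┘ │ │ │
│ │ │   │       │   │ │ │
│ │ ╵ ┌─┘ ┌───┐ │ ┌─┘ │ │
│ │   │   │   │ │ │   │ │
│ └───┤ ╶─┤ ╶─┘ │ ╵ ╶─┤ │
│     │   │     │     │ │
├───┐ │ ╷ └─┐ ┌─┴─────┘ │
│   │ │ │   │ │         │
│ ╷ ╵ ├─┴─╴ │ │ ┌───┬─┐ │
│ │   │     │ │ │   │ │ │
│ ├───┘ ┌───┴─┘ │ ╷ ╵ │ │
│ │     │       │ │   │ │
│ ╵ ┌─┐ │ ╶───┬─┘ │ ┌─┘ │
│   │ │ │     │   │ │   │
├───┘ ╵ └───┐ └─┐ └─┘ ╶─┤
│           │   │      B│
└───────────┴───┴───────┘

Checking cell at (7, 6):
Number of passages: 1
Cell type: dead end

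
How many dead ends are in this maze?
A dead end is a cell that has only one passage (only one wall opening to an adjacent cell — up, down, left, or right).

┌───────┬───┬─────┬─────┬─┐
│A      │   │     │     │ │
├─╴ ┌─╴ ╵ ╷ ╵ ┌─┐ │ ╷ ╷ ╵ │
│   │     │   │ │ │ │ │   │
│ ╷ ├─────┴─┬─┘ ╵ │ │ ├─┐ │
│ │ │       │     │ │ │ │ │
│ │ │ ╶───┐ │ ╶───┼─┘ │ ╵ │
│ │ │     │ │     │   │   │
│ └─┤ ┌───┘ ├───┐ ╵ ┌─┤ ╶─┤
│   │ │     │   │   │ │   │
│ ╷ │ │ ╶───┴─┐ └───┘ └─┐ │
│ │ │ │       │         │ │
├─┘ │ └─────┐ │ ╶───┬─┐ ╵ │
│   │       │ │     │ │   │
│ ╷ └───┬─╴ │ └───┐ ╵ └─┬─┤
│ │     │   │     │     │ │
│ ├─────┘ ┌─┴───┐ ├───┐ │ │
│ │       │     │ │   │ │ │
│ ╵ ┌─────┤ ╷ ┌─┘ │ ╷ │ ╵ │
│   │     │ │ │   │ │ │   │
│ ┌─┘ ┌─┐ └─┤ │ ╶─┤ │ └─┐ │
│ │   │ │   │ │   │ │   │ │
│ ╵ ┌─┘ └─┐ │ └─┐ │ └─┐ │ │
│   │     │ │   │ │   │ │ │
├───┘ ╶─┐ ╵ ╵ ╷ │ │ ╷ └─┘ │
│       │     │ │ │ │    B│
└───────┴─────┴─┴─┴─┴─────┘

Checking each cell for number of passages:

Dead ends found at positions:
  (0, 0)
  (0, 12)
  (1, 2)
  (1, 7)
  (2, 9)
  (2, 11)
  (3, 1)
  (3, 4)
  (4, 6)
  (4, 10)
  (5, 0)
  (6, 10)
  (7, 3)
  (7, 12)
  (8, 7)
  (9, 5)
  (10, 3)
  (11, 11)
  (12, 0)
  (12, 3)
  (12, 7)
  (12, 8)
  (12, 9)
Total dead ends: 23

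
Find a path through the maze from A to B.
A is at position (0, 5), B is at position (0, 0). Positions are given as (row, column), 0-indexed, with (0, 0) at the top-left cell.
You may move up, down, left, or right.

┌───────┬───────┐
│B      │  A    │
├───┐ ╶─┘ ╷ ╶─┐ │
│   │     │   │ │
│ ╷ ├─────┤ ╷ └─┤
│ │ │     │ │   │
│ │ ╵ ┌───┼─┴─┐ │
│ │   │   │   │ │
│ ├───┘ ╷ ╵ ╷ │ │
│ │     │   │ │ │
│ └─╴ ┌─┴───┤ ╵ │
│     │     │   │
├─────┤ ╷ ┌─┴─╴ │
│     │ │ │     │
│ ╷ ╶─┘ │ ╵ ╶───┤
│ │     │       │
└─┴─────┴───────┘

Finding the shortest path from (0, 5) to (0, 0):
Path length: 7 steps
Directions: left → down → left → left → up → left → left

Solution:

┌───────┬───────┐
│B ← ↰  │↓ A    │
├───┐ ╶─┘ ╷ ╶─┐ │
│   │↑ ← ↲│   │ │
│ ╷ ├─────┤ ╷ └─┤
│ │ │     │ │   │
│ │ ╵ ┌───┼─┴─┐ │
│ │   │   │   │ │
│ ├───┘ ╷ ╵ ╷ │ │
│ │     │   │ │ │
│ └─╴ ┌─┴───┤ ╵ │
│     │     │   │
├─────┤ ╷ ┌─┴─╴ │
│     │ │ │     │
│ ╷ ╶─┘ │ ╵ ╶───┤
│ │     │       │
└─┴─────┴───────┘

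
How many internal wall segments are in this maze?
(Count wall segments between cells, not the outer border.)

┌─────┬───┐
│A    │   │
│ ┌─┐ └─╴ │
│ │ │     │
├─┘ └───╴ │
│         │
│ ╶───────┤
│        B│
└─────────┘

Counting internal wall segments:
Total internal walls: 12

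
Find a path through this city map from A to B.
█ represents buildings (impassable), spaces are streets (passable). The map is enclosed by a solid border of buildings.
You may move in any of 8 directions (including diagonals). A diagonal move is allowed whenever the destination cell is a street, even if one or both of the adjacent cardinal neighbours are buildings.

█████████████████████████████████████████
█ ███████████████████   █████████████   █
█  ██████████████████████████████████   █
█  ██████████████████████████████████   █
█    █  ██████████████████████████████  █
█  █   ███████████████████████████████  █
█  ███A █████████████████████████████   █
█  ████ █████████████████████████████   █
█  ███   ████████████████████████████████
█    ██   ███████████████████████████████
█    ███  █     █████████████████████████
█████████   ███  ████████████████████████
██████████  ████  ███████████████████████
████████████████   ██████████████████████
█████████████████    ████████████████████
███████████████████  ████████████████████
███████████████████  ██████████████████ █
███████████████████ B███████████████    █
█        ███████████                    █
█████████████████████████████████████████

Finding the shortest path from A to B:
Movement: 8-directional
Path length: 16 steps
Directions: down-right → down → down-right → down-right → down-right → right → up-right → right → right → down-right → down-right → down-right → down-right → down-right → down → down-right

Solution:

█████████████████████████████████████████
█ ███████████████████   █████████████   █
█  ██████████████████████████████████   █
█  ██████████████████████████████████   █
█    █  ██████████████████████████████  █
█  █   ███████████████████████████████  █
█  ███A █████████████████████████████   █
█  ████↓█████████████████████████████   █
█  ███ ↘ ████████████████████████████████
█    ██ ↘ ███████████████████████████████
█    ███ ↘█ →→↘ █████████████████████████
█████████ →↗███↘ ████████████████████████
██████████  ████↘ ███████████████████████
████████████████ ↘ ██████████████████████
█████████████████ ↘  ████████████████████
███████████████████↓ ████████████████████
███████████████████↘ ██████████████████ █
███████████████████ B███████████████    █
█        ███████████                    █
█████████████████████████████████████████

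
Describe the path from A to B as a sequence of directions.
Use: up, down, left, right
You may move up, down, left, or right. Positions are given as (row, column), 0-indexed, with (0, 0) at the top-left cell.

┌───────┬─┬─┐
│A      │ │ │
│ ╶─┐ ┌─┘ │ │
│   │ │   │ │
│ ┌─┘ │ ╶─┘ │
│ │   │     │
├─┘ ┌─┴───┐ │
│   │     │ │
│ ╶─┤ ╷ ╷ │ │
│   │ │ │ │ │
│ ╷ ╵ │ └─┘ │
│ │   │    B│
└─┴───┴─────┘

Finding the path and converting it to directions:
Path through cells: (0,0) → (0,1) → (0,2) → (1,2) → (2,2) → (2,1) → (3,1) → (3,0) → (4,0) → (4,1) → (5,1) → (5,2) → (4,2) → (3,2) → (3,3) → (4,3) → (5,3) → (5,4) → (5,5)
Directions: right, right, down, down, left, down, left, down, right, down, right, up, up, right, down, down, right, right

Solution:

┌───────┬─┬─┐
│A → ↓  │ │ │
│ ╶─┐ ┌─┘ │ │
│   │↓│   │ │
│ ┌─┘ │ ╶─┘ │
│ │↓ ↲│     │
├─┘ ┌─┴───┐ │
│↓ ↲│↱ ↓  │ │
│ ╶─┤ ╷ ╷ │ │
│↳ ↓│↑│↓│ │ │
│ ╷ ╵ │ └─┘ │
│ │↳ ↑│↳ → B│
└─┴───┴─────┘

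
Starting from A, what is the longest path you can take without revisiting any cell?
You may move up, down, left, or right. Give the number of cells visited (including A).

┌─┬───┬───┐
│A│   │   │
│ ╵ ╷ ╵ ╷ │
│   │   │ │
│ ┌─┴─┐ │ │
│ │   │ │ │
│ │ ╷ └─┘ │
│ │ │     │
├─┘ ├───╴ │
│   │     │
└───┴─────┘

Finding longest simple path using DFS:
Start: (0, 0)
Longest path visits 19 cells
Path: A → down → right → up → right → down → right → up → right → down → down → down → left → left → up → left → down → down → left

Solution:

┌─┬───┬───┐
│A│↱ ↓│↱ ↓│
│ ╵ ╷ ╵ ╷ │
│↳ ↑│↳ ↑│↓│
│ ┌─┴─┐ │ │
│ │↓ ↰│ │↓│
│ │ ╷ └─┘ │
│ │↓│↑ ← ↲│
├─┘ ├───╴ │
│B ↲│     │
└───┴─────┘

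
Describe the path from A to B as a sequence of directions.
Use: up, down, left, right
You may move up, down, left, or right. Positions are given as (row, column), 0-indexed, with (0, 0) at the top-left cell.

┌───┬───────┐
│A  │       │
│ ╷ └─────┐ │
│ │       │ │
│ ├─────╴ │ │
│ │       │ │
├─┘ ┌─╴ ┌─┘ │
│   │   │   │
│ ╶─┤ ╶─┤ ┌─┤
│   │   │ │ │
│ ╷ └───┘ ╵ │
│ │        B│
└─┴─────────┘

Finding the path and converting it to directions:
Path through cells: (0,0) → (0,1) → (1,1) → (1,2) → (1,3) → (1,4) → (2,4) → (2,3) → (2,2) → (2,1) → (3,1) → (3,0) → (4,0) → (4,1) → (5,1) → (5,2) → (5,3) → (5,4) → (5,5)
Directions: right, down, right, right, right, down, left, left, left, down, left, down, right, down, right, right, right, right

Solution:

┌───┬───────┐
│A ↓│       │
│ ╷ └─────┐ │
│ │↳ → → ↓│ │
│ ├─────╴ │ │
│ │↓ ← ← ↲│ │
├─┘ ┌─╴ ┌─┘ │
│↓ ↲│   │   │
│ ╶─┤ ╶─┤ ┌─┤
│↳ ↓│   │ │ │
│ ╷ └───┘ ╵ │
│ │↳ → → → B│
└─┴─────────┘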